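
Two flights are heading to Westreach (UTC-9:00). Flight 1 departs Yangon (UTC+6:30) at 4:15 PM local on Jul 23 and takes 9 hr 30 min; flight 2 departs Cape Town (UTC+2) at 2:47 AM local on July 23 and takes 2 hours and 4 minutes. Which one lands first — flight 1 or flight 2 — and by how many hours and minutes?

Flight 1 in UTC: 4:15 PM − 6:30 = 9:45 AM on Jul 23.
+9 hours and 30 minutes → arrive 7:15 PM UTC on Jul 23.
Flight 2 in UTC: 2:47 AM − 2:00 = 12:47 AM on Jul 23.
+2 hours 4 minutes → arrive 2:51 AM UTC on Jul 23.
Flight 2 lands earlier by 16 hours 24 minutes.

the second, by 16 hours 24 minutes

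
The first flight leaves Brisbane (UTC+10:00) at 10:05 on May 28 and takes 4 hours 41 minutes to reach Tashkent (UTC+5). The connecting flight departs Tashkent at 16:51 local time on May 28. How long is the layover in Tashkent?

Convert departure to UTC: 10:05 − 10:00 = 00:05 UTC on May 28.
Add 4 hours and 41 minutes flight time → 04:46 UTC.
Tashkent is UTC+5:00, so local arrival = 04:46 + 5:00 = 09:46 on May 28.
Layover = 16:51 − 09:46 = 7 hours 5 minutes.

7 hours 5 minutes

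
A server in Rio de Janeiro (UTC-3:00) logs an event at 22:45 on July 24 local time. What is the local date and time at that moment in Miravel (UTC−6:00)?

19:45 on July 24

In UTC: 22:45 + 3:00 = 01:45 on Jul 25.
Miravel is UTC−6:00: 01:45 − 6:00 = 19:45 on Jul 24.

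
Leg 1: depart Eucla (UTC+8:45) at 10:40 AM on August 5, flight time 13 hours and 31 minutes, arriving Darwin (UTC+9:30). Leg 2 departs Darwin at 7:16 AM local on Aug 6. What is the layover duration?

6 hours 20 minutes

Convert departure to UTC: 10:40 AM − 8:45 = 1:55 AM UTC on Aug 5.
Add 13 hours and 31 minutes flight time → 3:26 PM UTC.
Darwin is UTC+9:30, so local arrival = 3:26 PM + 9:30 = 12:56 AM on Aug 6.
Layover = 7:16 AM − 12:56 AM = 6 hours 20 minutes.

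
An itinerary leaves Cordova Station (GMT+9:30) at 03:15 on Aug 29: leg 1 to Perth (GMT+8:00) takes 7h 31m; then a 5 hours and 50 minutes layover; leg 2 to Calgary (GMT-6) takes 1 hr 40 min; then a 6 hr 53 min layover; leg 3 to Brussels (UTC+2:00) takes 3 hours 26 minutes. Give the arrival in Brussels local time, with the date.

21:05 on Aug 29

Convert departure to UTC: 03:15 − 9:30 = 17:45 UTC on Aug 28.
Add 7 hours and 31 minutes leg 1 → 01:16 UTC (Aug 29).
Add 5 hours and 50 minutes layover in Perth → 07:06 UTC.
Add 1 hour and 40 minutes leg 2 → 08:46 UTC.
Add 6 hours and 53 minutes layover in Calgary → 15:39 UTC.
Add 3 hours 26 minutes leg 3 → 19:05 UTC.
Brussels is UTC+2:00, so local arrival = 19:05 + 2:00 = 21:05 on Aug 29.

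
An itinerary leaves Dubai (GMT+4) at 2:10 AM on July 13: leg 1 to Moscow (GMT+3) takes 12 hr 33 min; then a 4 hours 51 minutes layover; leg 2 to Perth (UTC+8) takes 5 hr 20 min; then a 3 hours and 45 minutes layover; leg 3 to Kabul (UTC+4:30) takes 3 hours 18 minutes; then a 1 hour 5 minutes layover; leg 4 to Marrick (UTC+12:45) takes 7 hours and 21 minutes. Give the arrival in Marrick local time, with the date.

1:08 AM on July 15

Convert departure to UTC: 2:10 AM − 4:00 = 10:10 PM UTC on Jul 12.
Add 12 hours 33 minutes leg 1 → 10:43 AM UTC (Jul 13).
Add 4 hours 51 minutes layover in Moscow → 3:34 PM UTC.
Add 5 hours 20 minutes leg 2 → 8:54 PM UTC.
Add 3 hours 45 minutes layover in Perth → 12:39 AM UTC (Jul 14).
Add 3 hours 18 minutes leg 3 → 3:57 AM UTC.
Add 1 hour 5 minutes layover in Kabul → 5:02 AM UTC.
Add 7 hours and 21 minutes leg 4 → 12:23 PM UTC.
Marrick is UTC+12:45, so local arrival = 12:23 PM + 12:45 = 1:08 AM on Jul 15.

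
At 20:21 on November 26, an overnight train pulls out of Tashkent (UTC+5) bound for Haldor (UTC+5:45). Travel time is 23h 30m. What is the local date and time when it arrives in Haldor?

20:36 on Nov 27

Convert departure to UTC: 20:21 − 5:00 = 15:21 UTC on Nov 26.
Add 23 hours and 30 minutes travel time → 14:51 UTC (Nov 27).
Haldor is UTC+5:45, so local arrival = 14:51 + 5:45 = 20:36 on Nov 27.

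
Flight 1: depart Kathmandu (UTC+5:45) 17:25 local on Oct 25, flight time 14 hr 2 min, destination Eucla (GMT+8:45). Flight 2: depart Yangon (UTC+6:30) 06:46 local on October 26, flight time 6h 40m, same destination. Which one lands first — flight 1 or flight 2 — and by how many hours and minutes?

Flight 1 in UTC: 17:25 − 5:45 = 11:40 on Oct 25.
+14 hours and 2 minutes → arrive 01:42 UTC on Oct 26.
Flight 2 in UTC: 06:46 − 6:30 = 00:16 on Oct 26.
+6 hours and 40 minutes → arrive 06:56 UTC on Oct 26.
Flight 1 lands earlier by 5 hours 14 minutes.

the first, by 5 hours 14 minutes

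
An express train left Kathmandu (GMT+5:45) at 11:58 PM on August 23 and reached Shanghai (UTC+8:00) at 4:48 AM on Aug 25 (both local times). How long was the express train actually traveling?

26 hours 35 minutes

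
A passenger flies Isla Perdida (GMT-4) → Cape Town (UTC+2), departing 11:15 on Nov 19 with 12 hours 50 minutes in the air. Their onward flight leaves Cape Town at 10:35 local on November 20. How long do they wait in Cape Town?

4 hours 30 minutes

Convert departure to UTC: 11:15 + 4:00 = 15:15 UTC on Nov 19.
Add 12 hours and 50 minutes flight time → 04:05 UTC (Nov 20).
Cape Town is UTC+2:00, so local arrival = 04:05 + 2:00 = 06:05 on Nov 20.
Layover = 10:35 − 06:05 = 4 hours 30 minutes.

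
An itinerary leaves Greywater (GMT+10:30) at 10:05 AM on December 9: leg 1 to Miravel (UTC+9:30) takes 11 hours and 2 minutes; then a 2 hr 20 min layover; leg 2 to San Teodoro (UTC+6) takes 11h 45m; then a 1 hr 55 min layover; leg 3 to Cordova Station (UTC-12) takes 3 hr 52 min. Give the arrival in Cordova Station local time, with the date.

6:29 PM on December 9

Convert departure to UTC: 10:05 AM − 10:30 = 11:35 PM UTC on Dec 8.
Add 11 hours and 2 minutes leg 1 → 10:37 AM UTC (Dec 9).
Add 2 hours 20 minutes layover in Miravel → 12:57 PM UTC.
Add 11 hours 45 minutes leg 2 → 12:42 AM UTC (Dec 10).
Add 1 hour and 55 minutes layover in San Teodoro → 2:37 AM UTC.
Add 3 hours and 52 minutes leg 3 → 6:29 AM UTC.
Cordova Station is UTC−12:00, so local arrival = 6:29 AM − 12:00 = 6:29 PM on Dec 9.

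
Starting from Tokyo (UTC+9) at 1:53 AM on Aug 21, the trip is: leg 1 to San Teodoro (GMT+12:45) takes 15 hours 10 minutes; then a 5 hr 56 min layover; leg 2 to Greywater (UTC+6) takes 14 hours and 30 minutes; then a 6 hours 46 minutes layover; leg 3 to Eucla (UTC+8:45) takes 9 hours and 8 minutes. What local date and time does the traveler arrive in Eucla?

Convert departure to UTC: 1:53 AM − 9:00 = 4:53 PM UTC on Aug 20.
Add 15 hours 10 minutes leg 1 → 8:03 AM UTC (Aug 21).
Add 5 hours 56 minutes layover in San Teodoro → 1:59 PM UTC.
Add 14 hours 30 minutes leg 2 → 4:29 AM UTC (Aug 22).
Add 6 hours and 46 minutes layover in Greywater → 11:15 AM UTC.
Add 9 hours 8 minutes leg 3 → 8:23 PM UTC.
Eucla is UTC+8:45, so local arrival = 8:23 PM + 8:45 = 5:08 AM on Aug 23.

5:08 AM on Aug 23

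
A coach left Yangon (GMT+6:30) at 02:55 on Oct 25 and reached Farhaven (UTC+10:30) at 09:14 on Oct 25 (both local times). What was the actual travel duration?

2 hours 19 minutes

Departure in UTC: 02:55 − 6:30 = 20:25 on Oct 24.
Arrival in UTC: 09:14 − 10:30 = 22:44 on Oct 24.
Elapsed = 22:44 − 20:25 = 2 hours 19 minutes.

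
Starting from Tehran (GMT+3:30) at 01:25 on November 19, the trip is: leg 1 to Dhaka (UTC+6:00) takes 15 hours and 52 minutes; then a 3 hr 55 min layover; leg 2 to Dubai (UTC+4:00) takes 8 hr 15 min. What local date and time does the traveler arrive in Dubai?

05:57 on November 20

Convert departure to UTC: 01:25 − 3:30 = 21:55 UTC on Nov 18.
Add 15 hours and 52 minutes leg 1 → 13:47 UTC (Nov 19).
Add 3 hours and 55 minutes layover in Dhaka → 17:42 UTC.
Add 8 hours 15 minutes leg 2 → 01:57 UTC (Nov 20).
Dubai is UTC+4:00, so local arrival = 01:57 + 4:00 = 05:57 on Nov 20.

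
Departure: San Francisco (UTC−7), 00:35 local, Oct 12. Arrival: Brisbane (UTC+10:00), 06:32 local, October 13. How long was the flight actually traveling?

Departure in UTC: 00:35 + 7:00 = 07:35 on Oct 12.
Arrival in UTC: 06:32 − 10:00 = 20:32 on Oct 12.
Elapsed = 20:32 − 07:35 = 12 hours 57 minutes.

12 hours 57 minutes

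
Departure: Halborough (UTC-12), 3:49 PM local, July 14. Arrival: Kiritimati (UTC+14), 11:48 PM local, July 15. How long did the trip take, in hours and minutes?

Departure in UTC: 3:49 PM + 12:00 = 3:49 AM on Jul 15.
Arrival in UTC: 11:48 PM − 14:00 = 9:48 AM on Jul 15.
Elapsed = 9:48 AM − 3:49 AM = 5 hours 59 minutes.

5 hours 59 minutes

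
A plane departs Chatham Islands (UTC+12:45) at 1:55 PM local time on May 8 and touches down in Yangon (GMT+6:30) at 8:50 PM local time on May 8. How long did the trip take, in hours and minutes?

13 hours 10 minutes

Departure in UTC: 1:55 PM − 12:45 = 1:10 AM on May 8.
Arrival in UTC: 8:50 PM − 6:30 = 2:20 PM on May 8.
Elapsed = 2:20 PM − 1:10 AM = 13 hours 10 minutes.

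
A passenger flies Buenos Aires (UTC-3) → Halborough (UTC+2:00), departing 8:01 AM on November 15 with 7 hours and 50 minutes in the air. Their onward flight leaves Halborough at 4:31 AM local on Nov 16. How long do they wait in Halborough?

Convert departure to UTC: 8:01 AM + 3:00 = 11:01 AM UTC on Nov 15.
Add 7 hours 50 minutes flight time → 6:51 PM UTC.
Halborough is UTC+2:00, so local arrival = 6:51 PM + 2:00 = 8:51 PM on Nov 15.
Layover = 4:31 AM − 8:51 PM (+1 day) = 7 hours 40 minutes.

7 hours 40 minutes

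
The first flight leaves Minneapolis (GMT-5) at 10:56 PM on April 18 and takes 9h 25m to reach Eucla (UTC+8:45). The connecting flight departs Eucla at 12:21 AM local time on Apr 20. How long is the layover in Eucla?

Convert departure to UTC: 10:56 PM + 5:00 = 3:56 AM UTC on Apr 19.
Add 9 hours and 25 minutes flight time → 1:21 PM UTC.
Eucla is UTC+8:45, so local arrival = 1:21 PM + 8:45 = 10:06 PM on Apr 19.
Layover = 12:21 AM − 10:06 PM (+1 day) = 2 hours 15 minutes.

2 hours 15 minutes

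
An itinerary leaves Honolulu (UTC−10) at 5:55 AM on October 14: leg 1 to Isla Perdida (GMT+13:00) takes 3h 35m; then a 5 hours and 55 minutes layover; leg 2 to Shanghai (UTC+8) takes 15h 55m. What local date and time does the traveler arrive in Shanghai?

Convert departure to UTC: 5:55 AM + 10:00 = 3:55 PM UTC on Oct 14.
Add 3 hours 35 minutes leg 1 → 7:30 PM UTC.
Add 5 hours 55 minutes layover in Isla Perdida → 1:25 AM UTC (Oct 15).
Add 15 hours and 55 minutes leg 2 → 5:20 PM UTC.
Shanghai is UTC+8:00, so local arrival = 5:20 PM + 8:00 = 1:20 AM on Oct 16.

1:20 AM on October 16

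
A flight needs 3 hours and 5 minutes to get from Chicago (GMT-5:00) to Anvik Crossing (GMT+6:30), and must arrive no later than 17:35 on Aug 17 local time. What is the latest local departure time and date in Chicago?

Target arrival in UTC: 17:35 − 6:30 = 11:05 on Aug 17.
Subtract 3 hours and 5 minutes → departure 08:00 UTC on Aug 17.
Chicago is UTC−5:00: 08:00 − 5:00 = 03:00 on Aug 17.

03:00 on August 17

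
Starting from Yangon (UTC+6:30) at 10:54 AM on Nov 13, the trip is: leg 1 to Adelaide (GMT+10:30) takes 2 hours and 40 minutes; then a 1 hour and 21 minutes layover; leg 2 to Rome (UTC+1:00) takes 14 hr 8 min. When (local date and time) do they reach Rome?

Convert departure to UTC: 10:54 AM − 6:30 = 4:24 AM UTC on Nov 13.
Add 2 hours 40 minutes leg 1 → 7:04 AM UTC.
Add 1 hour and 21 minutes layover in Adelaide → 8:25 AM UTC.
Add 14 hours and 8 minutes leg 2 → 10:33 PM UTC.
Rome is UTC+1:00, so local arrival = 10:33 PM + 1:00 = 11:33 PM on Nov 13.

11:33 PM on Nov 13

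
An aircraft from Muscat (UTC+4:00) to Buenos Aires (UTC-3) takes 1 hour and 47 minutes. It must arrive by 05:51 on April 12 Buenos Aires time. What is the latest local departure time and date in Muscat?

Target arrival in UTC: 05:51 + 3:00 = 08:51 on Apr 12.
Subtract 1 hour 47 minutes → departure 07:04 UTC on Apr 12.
Muscat is UTC+4:00: 07:04 + 4:00 = 11:04 on Apr 12.

11:04 on April 12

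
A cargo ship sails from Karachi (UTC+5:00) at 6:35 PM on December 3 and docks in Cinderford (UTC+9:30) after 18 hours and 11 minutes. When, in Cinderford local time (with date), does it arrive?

Convert departure to UTC: 6:35 PM − 5:00 = 1:35 PM UTC on Dec 3.
Add 18 hours and 11 minutes travel time → 7:46 AM UTC (Dec 4).
Cinderford is UTC+9:30, so local arrival = 7:46 AM + 9:30 = 5:16 PM on Dec 4.

5:16 PM on December 4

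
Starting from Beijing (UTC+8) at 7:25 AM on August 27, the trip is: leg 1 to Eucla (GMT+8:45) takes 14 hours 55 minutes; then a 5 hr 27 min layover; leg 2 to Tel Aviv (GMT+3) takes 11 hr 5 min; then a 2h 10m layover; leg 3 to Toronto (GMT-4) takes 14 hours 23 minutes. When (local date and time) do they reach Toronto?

7:25 PM on August 28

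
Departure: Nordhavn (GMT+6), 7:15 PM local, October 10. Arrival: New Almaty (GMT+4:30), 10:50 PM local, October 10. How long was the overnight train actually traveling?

Departure in UTC: 7:15 PM − 6:00 = 1:15 PM on Oct 10.
Arrival in UTC: 10:50 PM − 4:30 = 6:20 PM on Oct 10.
Elapsed = 6:20 PM − 1:15 PM = 5 hours 5 minutes.

5 hours 5 minutes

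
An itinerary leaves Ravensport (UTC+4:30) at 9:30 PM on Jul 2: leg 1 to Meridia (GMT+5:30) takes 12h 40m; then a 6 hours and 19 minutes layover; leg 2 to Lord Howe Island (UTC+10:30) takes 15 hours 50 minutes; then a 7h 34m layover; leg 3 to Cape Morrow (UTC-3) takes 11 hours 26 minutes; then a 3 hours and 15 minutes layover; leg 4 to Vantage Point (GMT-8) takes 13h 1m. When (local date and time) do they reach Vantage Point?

Convert departure to UTC: 9:30 PM − 4:30 = 5:00 PM UTC on Jul 2.
Add 12 hours and 40 minutes leg 1 → 5:40 AM UTC (Jul 3).
Add 6 hours and 19 minutes layover in Meridia → 11:59 AM UTC.
Add 15 hours and 50 minutes leg 2 → 3:49 AM UTC (Jul 4).
Add 7 hours 34 minutes layover in Lord Howe Island → 11:23 AM UTC.
Add 11 hours 26 minutes leg 3 → 10:49 PM UTC.
Add 3 hours and 15 minutes layover in Cape Morrow → 2:04 AM UTC (Jul 5).
Add 13 hours 1 minute leg 4 → 3:05 PM UTC.
Vantage Point is UTC−8:00, so local arrival = 3:05 PM − 8:00 = 7:05 AM on Jul 5.

7:05 AM on Jul 5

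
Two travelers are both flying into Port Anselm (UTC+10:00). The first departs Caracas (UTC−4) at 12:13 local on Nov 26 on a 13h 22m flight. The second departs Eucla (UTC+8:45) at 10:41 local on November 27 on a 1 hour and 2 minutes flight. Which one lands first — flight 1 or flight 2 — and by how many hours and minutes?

the second, by 2 hours 37 minutes

Flight 1 in UTC: 12:13 + 4:00 = 16:13 on Nov 26.
+13 hours and 22 minutes → arrive 05:35 UTC on Nov 27.
Flight 2 in UTC: 10:41 − 8:45 = 01:56 on Nov 27.
+1 hour 2 minutes → arrive 02:58 UTC on Nov 27.
Flight 2 lands earlier by 2 hours 37 minutes.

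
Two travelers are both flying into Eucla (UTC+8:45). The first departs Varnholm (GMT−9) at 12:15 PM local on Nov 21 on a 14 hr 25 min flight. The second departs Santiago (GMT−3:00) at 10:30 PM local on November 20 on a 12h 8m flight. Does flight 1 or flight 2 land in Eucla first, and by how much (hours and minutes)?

the second, by 22 hours 2 minutes

Flight 1 in UTC: 12:15 PM + 9:00 = 9:15 PM on Nov 21.
+14 hours and 25 minutes → arrive 11:40 AM UTC on Nov 22.
Flight 2 in UTC: 10:30 PM + 3:00 = 1:30 AM on Nov 21.
+12 hours 8 minutes → arrive 1:38 PM UTC on Nov 21.
Flight 2 lands earlier by 22 hours 2 minutes.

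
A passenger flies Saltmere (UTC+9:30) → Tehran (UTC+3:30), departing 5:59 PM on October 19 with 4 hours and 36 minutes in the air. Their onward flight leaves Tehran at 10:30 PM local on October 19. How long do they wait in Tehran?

5 hours 55 minutes

Convert departure to UTC: 5:59 PM − 9:30 = 8:29 AM UTC on Oct 19.
Add 4 hours 36 minutes flight time → 1:05 PM UTC.
Tehran is UTC+3:30, so local arrival = 1:05 PM + 3:30 = 4:35 PM on Oct 19.
Layover = 10:30 PM − 4:35 PM = 5 hours 55 minutes.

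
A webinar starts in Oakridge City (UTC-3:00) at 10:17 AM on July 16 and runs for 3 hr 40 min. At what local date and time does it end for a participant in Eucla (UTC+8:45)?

Convert start to UTC: 10:17 AM + 3:00 = 1:17 PM UTC on Jul 16.
Add 3 hours and 40 minutes duration → 4:57 PM UTC.
Eucla is UTC+8:45, so local end time = 4:57 PM + 8:45 = 1:42 AM on Jul 17.

1:42 AM on Jul 17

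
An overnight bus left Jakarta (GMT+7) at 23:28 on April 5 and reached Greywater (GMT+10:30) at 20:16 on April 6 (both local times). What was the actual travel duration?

17 hours 18 minutes

Departure in UTC: 23:28 − 7:00 = 16:28 on Apr 5.
Arrival in UTC: 20:16 − 10:30 = 09:46 on Apr 6.
Elapsed = 09:46 − 16:28 (+1 day) = 17 hours 18 minutes.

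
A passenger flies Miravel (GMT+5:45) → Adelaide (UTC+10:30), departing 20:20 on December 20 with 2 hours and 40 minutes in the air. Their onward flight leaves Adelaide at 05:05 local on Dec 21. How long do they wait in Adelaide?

Convert departure to UTC: 20:20 − 5:45 = 14:35 UTC on Dec 20.
Add 2 hours 40 minutes flight time → 17:15 UTC.
Adelaide is UTC+10:30, so local arrival = 17:15 + 10:30 = 03:45 on Dec 21.
Layover = 05:05 − 03:45 = 1 hour 20 minutes.

1 hour 20 minutes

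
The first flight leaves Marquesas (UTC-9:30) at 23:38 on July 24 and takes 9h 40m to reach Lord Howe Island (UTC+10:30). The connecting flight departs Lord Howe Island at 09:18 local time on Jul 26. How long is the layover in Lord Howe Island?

Convert departure to UTC: 23:38 + 9:30 = 09:08 UTC on Jul 25.
Add 9 hours and 40 minutes flight time → 18:48 UTC.
Lord Howe Island is UTC+10:30, so local arrival = 18:48 + 10:30 = 05:18 on Jul 26.
Layover = 09:18 − 05:18 = 4 hours.

4 hours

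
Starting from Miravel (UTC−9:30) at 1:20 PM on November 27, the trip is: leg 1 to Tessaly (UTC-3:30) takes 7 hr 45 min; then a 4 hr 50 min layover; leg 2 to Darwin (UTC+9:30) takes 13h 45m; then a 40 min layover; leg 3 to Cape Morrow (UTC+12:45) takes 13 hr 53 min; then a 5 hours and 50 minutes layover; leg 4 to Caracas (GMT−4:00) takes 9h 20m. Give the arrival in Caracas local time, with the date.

Convert departure to UTC: 1:20 PM + 9:30 = 10:50 PM UTC on Nov 27.
Add 7 hours 45 minutes leg 1 → 6:35 AM UTC (Nov 28).
Add 4 hours 50 minutes layover in Tessaly → 11:25 AM UTC.
Add 13 hours 45 minutes leg 2 → 1:10 AM UTC (Nov 29).
Add 40 minutes layover in Darwin → 1:50 AM UTC.
Add 13 hours and 53 minutes leg 3 → 3:43 PM UTC.
Add 5 hours 50 minutes layover in Cape Morrow → 9:33 PM UTC.
Add 9 hours 20 minutes leg 4 → 6:53 AM UTC (Nov 30).
Caracas is UTC−4:00, so local arrival = 6:53 AM − 4:00 = 2:53 AM on Nov 30.

2:53 AM on Nov 30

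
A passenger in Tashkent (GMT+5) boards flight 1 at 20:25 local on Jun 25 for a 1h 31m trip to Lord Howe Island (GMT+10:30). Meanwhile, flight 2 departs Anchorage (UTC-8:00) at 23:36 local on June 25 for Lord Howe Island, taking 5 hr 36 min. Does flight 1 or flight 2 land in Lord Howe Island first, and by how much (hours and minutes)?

Flight 1 in UTC: 20:25 − 5:00 = 15:25 on Jun 25.
+1 hour and 31 minutes → arrive 16:56 UTC on Jun 25.
Flight 2 in UTC: 23:36 + 8:00 = 07:36 on Jun 26.
+5 hours 36 minutes → arrive 13:12 UTC on Jun 26.
Flight 1 lands earlier by 20 hours 16 minutes.

the first, by 20 hours 16 minutes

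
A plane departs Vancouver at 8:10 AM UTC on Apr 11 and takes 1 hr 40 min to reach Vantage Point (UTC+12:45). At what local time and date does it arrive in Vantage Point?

Departure is given in UTC: 8:10 AM on Apr 11.
Add 1 hour and 40 minutes → 9:50 AM UTC.
Vantage Point is UTC+12:45: 9:50 AM + 12:45 = 10:35 PM on Apr 11.

10:35 PM on April 11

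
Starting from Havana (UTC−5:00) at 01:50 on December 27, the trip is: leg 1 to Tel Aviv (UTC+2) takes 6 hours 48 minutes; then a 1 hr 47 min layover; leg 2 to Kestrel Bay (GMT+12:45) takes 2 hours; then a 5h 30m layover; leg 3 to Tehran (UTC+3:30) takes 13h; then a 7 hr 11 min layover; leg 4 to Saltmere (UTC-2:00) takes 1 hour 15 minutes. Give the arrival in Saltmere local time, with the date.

Convert departure to UTC: 01:50 + 5:00 = 06:50 UTC on Dec 27.
Add 6 hours and 48 minutes leg 1 → 13:38 UTC.
Add 1 hour 47 minutes layover in Tel Aviv → 15:25 UTC.
Add 2 hours leg 2 → 17:25 UTC.
Add 5 hours 30 minutes layover in Kestrel Bay → 22:55 UTC.
Add 13 hours leg 3 → 11:55 UTC (Dec 28).
Add 7 hours and 11 minutes layover in Tehran → 19:06 UTC.
Add 1 hour 15 minutes leg 4 → 20:21 UTC.
Saltmere is UTC−2:00, so local arrival = 20:21 − 2:00 = 18:21 on Dec 28.

18:21 on December 28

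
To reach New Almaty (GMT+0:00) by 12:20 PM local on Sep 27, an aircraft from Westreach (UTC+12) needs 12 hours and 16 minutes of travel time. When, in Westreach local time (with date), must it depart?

12:04 PM on Sep 27

Target arrival is already UTC: 12:20 PM on Sep 27.
Subtract 12 hours 16 minutes → departure 12:04 AM UTC on Sep 27.
Westreach is UTC+12:00: 12:04 AM + 12:00 = 12:04 PM on Sep 27.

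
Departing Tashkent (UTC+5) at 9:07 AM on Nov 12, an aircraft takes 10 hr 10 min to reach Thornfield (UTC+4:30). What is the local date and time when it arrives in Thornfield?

Convert departure to UTC: 9:07 AM − 5:00 = 4:07 AM UTC on Nov 12.
Add 10 hours and 10 minutes travel time → 2:17 PM UTC.
Thornfield is UTC+4:30, so local arrival = 2:17 PM + 4:30 = 6:47 PM on Nov 12.

6:47 PM on November 12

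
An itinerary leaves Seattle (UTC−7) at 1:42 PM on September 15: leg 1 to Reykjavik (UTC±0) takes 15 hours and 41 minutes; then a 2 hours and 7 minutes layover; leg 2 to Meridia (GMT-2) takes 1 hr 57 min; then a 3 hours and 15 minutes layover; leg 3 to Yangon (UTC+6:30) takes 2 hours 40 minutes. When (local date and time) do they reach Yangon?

Convert departure to UTC: 1:42 PM + 7:00 = 8:42 PM UTC on Sep 15.
Add 15 hours 41 minutes leg 1 → 12:23 PM UTC (Sep 16).
Add 2 hours and 7 minutes layover in Reykjavik → 2:30 PM UTC.
Add 1 hour and 57 minutes leg 2 → 4:27 PM UTC.
Add 3 hours and 15 minutes layover in Meridia → 7:42 PM UTC.
Add 2 hours 40 minutes leg 3 → 10:22 PM UTC.
Yangon is UTC+6:30, so local arrival = 10:22 PM + 6:30 = 4:52 AM on Sep 17.

4:52 AM on September 17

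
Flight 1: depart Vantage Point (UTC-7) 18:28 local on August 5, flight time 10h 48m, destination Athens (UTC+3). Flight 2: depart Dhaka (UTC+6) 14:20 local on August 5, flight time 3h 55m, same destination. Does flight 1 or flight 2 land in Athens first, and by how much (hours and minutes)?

Flight 1 in UTC: 18:28 + 7:00 = 01:28 on Aug 6.
+10 hours and 48 minutes → arrive 12:16 UTC on Aug 6.
Flight 2 in UTC: 14:20 − 6:00 = 08:20 on Aug 5.
+3 hours 55 minutes → arrive 12:15 UTC on Aug 5.
Flight 2 lands earlier by 24 hours 1 minute.

the second, by 24 hours 1 minute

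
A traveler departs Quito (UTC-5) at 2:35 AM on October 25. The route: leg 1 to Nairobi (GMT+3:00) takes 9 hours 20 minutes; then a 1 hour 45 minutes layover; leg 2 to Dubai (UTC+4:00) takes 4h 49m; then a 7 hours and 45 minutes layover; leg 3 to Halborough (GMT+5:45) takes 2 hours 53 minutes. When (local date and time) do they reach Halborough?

3:52 PM on Oct 26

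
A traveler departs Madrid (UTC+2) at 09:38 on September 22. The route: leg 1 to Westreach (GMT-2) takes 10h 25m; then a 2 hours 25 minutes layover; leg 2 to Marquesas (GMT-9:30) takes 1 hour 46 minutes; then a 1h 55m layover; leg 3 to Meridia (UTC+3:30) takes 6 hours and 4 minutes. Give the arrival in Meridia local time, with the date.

Convert departure to UTC: 09:38 − 2:00 = 07:38 UTC on Sep 22.
Add 10 hours and 25 minutes leg 1 → 18:03 UTC.
Add 2 hours 25 minutes layover in Westreach → 20:28 UTC.
Add 1 hour and 46 minutes leg 2 → 22:14 UTC.
Add 1 hour and 55 minutes layover in Marquesas → 00:09 UTC (Sep 23).
Add 6 hours 4 minutes leg 3 → 06:13 UTC.
Meridia is UTC+3:30, so local arrival = 06:13 + 3:30 = 09:43 on Sep 23.

09:43 on Sep 23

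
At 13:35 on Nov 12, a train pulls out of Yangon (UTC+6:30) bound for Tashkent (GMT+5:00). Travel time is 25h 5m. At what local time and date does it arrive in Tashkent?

Convert departure to UTC: 13:35 − 6:30 = 07:05 UTC on Nov 12.
Add 25 hours and 5 minutes travel time → 08:10 UTC (Nov 13).
Tashkent is UTC+5:00, so local arrival = 08:10 + 5:00 = 13:10 on Nov 13.

13:10 on November 13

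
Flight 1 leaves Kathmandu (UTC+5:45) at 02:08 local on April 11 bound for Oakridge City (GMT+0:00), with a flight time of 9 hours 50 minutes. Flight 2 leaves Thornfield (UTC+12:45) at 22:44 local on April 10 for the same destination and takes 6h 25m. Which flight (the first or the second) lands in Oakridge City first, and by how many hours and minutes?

Flight 1 in UTC: 02:08 − 5:45 = 20:23 on Apr 10.
+9 hours and 50 minutes → arrive 06:13 UTC on Apr 11.
Flight 2 in UTC: 22:44 − 12:45 = 09:59 on Apr 10.
+6 hours 25 minutes → arrive 16:24 UTC on Apr 10.
Flight 2 lands earlier by 13 hours 49 minutes.

the second, by 13 hours 49 minutes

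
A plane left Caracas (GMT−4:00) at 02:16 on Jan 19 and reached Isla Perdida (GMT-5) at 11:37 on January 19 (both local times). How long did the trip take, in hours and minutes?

10 hours 21 minutes

Departure in UTC: 02:16 + 4:00 = 06:16 on Jan 19.
Arrival in UTC: 11:37 + 5:00 = 16:37 on Jan 19.
Elapsed = 16:37 − 06:16 = 10 hours 21 minutes.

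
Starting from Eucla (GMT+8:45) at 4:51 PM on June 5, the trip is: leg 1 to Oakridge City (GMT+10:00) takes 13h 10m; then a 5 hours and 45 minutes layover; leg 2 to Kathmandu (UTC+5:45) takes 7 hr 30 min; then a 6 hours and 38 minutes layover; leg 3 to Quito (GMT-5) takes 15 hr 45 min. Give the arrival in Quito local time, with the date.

Convert departure to UTC: 4:51 PM − 8:45 = 8:06 AM UTC on Jun 5.
Add 13 hours and 10 minutes leg 1 → 9:16 PM UTC.
Add 5 hours and 45 minutes layover in Oakridge City → 3:01 AM UTC (Jun 6).
Add 7 hours 30 minutes leg 2 → 10:31 AM UTC.
Add 6 hours and 38 minutes layover in Kathmandu → 5:09 PM UTC.
Add 15 hours 45 minutes leg 3 → 8:54 AM UTC (Jun 7).
Quito is UTC−5:00, so local arrival = 8:54 AM − 5:00 = 3:54 AM on Jun 7.

3:54 AM on Jun 7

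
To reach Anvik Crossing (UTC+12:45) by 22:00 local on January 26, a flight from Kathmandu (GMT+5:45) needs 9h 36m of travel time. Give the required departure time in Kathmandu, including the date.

Target arrival in UTC: 22:00 − 12:45 = 09:15 on Jan 26.
Subtract 9 hours and 36 minutes → departure 23:39 UTC on Jan 25.
Kathmandu is UTC+5:45: 23:39 + 5:45 = 05:24 on Jan 26.

05:24 on Jan 26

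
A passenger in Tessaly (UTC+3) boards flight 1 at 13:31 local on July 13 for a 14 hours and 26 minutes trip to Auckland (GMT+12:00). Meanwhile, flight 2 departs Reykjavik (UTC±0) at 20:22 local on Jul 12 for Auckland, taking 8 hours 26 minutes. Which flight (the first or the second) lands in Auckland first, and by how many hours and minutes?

the second, by 20 hours 9 minutes

Flight 1 in UTC: 13:31 − 3:00 = 10:31 on Jul 13.
+14 hours and 26 minutes → arrive 00:57 UTC on Jul 14.
Flight 2 departs at 20:22 UTC (Jul 12).
+8 hours and 26 minutes → arrive 04:48 UTC on Jul 13.
Flight 2 lands earlier by 20 hours 9 minutes.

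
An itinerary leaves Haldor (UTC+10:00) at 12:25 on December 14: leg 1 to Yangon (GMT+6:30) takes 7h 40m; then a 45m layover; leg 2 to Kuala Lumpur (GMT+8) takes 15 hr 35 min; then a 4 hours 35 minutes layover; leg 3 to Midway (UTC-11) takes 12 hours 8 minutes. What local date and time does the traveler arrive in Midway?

Convert departure to UTC: 12:25 − 10:00 = 02:25 UTC on Dec 14.
Add 7 hours 40 minutes leg 1 → 10:05 UTC.
Add 45 minutes layover in Yangon → 10:50 UTC.
Add 15 hours and 35 minutes leg 2 → 02:25 UTC (Dec 15).
Add 4 hours 35 minutes layover in Kuala Lumpur → 07:00 UTC.
Add 12 hours 8 minutes leg 3 → 19:08 UTC.
Midway is UTC−11:00, so local arrival = 19:08 − 11:00 = 08:08 on Dec 15.

08:08 on Dec 15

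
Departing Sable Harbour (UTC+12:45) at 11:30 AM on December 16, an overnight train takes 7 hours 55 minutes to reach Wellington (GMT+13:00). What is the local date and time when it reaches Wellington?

Wellington is 0:15 ahead of Sable Harbour.
After 7 hours 55 minutes it is 7:25 PM in Sable Harbour.
Shift by the zone difference: 7:25 PM + 0:15 = 7:40 PM on Dec 16 in Wellington.

7:40 PM on December 16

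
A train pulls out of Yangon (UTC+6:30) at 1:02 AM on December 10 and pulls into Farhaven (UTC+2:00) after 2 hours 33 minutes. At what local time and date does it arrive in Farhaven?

Convert departure to UTC: 1:02 AM − 6:30 = 6:32 PM UTC on Dec 9.
Add 2 hours and 33 minutes travel time → 9:05 PM UTC.
Farhaven is UTC+2:00, so local arrival = 9:05 PM + 2:00 = 11:05 PM on Dec 9.

11:05 PM on Dec 9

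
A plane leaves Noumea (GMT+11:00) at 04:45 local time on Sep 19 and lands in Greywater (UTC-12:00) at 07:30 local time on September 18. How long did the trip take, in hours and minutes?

Greywater is 23:00 behind Noumea.
Clock-face elapsed time (ignoring zones) is −21 hours 15 minutes.
Actual elapsed = −21 hours 15 minutes + 23:00 = 1 hour 45 minutes.

1 hour 45 minutes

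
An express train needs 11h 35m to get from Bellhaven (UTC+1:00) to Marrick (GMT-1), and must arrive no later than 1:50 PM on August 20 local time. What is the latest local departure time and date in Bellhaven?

4:15 AM on Aug 20

Target arrival in UTC: 1:50 PM + 1:00 = 2:50 PM on Aug 20.
Subtract 11 hours and 35 minutes → departure 3:15 AM UTC on Aug 20.
Bellhaven is UTC+1:00: 3:15 AM + 1:00 = 4:15 AM on Aug 20.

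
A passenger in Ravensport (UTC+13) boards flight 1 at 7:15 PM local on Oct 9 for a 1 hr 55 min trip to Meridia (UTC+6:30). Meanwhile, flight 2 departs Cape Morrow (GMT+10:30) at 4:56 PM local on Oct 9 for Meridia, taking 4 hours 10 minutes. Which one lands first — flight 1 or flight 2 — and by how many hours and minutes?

Flight 1 in UTC: 7:15 PM − 13:00 = 6:15 AM on Oct 9.
+1 hour and 55 minutes → arrive 8:10 AM UTC on Oct 9.
Flight 2 in UTC: 4:56 PM − 10:30 = 6:26 AM on Oct 9.
+4 hours and 10 minutes → arrive 10:36 AM UTC on Oct 9.
Flight 1 lands earlier by 2 hours 26 minutes.

the first, by 2 hours 26 minutes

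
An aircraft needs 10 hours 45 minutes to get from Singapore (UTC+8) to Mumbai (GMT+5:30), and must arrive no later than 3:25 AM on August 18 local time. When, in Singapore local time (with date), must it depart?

Target arrival in UTC: 3:25 AM − 5:30 = 9:55 PM on Aug 17.
Subtract 10 hours and 45 minutes → departure 11:10 AM UTC on Aug 17.
Singapore is UTC+8:00: 11:10 AM + 8:00 = 7:10 PM on Aug 17.

7:10 PM on Aug 17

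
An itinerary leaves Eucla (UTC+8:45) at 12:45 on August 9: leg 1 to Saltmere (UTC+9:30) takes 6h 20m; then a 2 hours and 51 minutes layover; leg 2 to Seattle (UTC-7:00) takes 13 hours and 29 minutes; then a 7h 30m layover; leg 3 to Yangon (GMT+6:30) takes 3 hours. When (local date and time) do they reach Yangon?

19:40 on Aug 10

Convert departure to UTC: 12:45 − 8:45 = 04:00 UTC on Aug 9.
Add 6 hours 20 minutes leg 1 → 10:20 UTC.
Add 2 hours 51 minutes layover in Saltmere → 13:11 UTC.
Add 13 hours 29 minutes leg 2 → 02:40 UTC (Aug 10).
Add 7 hours 30 minutes layover in Seattle → 10:10 UTC.
Add 3 hours leg 3 → 13:10 UTC.
Yangon is UTC+6:30, so local arrival = 13:10 + 6:30 = 19:40 on Aug 10.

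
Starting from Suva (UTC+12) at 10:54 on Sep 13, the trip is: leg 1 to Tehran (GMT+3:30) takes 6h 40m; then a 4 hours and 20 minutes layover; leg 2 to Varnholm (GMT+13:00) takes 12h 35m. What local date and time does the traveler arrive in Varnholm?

Convert departure to UTC: 10:54 − 12:00 = 22:54 UTC on Sep 12.
Add 6 hours 40 minutes leg 1 → 05:34 UTC (Sep 13).
Add 4 hours 20 minutes layover in Tehran → 09:54 UTC.
Add 12 hours 35 minutes leg 2 → 22:29 UTC.
Varnholm is UTC+13:00, so local arrival = 22:29 + 13:00 = 11:29 on Sep 14.

11:29 on September 14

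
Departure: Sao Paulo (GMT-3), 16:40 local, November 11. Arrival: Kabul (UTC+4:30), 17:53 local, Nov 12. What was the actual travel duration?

17 hours 43 minutes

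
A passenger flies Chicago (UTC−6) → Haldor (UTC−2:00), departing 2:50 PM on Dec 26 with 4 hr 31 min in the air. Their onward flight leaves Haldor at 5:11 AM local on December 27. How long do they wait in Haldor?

5 hours 50 minutes

Convert departure to UTC: 2:50 PM + 6:00 = 8:50 PM UTC on Dec 26.
Add 4 hours 31 minutes flight time → 1:21 AM UTC (Dec 27).
Haldor is UTC−2:00, so local arrival = 1:21 AM − 2:00 = 11:21 PM on Dec 26.
Layover = 5:11 AM − 11:21 PM (+1 day) = 5 hours 50 minutes.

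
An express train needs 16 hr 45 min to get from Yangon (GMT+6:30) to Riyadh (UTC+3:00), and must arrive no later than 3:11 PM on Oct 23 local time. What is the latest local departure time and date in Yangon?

1:56 AM on October 23

Target arrival in UTC: 3:11 PM − 3:00 = 12:11 PM on Oct 23.
Subtract 16 hours and 45 minutes → departure 7:26 PM UTC on Oct 22.
Yangon is UTC+6:30: 7:26 PM + 6:30 = 1:56 AM on Oct 23.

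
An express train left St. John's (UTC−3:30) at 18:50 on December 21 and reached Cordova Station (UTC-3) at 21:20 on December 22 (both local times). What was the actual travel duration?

Cordova Station is 0:30 ahead of St. John's.
Clock-face elapsed time (ignoring zones) is 26 hours 30 minutes.
Actual elapsed = 26 hours 30 minutes − 0:30 = 26 hours.

26 hours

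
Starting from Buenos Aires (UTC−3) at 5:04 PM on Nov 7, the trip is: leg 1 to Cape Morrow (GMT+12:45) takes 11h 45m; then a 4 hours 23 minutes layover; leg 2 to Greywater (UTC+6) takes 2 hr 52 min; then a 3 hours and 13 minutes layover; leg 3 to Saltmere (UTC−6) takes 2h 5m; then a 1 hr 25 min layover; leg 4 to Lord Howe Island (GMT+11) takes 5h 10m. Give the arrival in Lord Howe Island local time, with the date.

1:57 PM on November 9

Convert departure to UTC: 5:04 PM + 3:00 = 8:04 PM UTC on Nov 7.
Add 11 hours and 45 minutes leg 1 → 7:49 AM UTC (Nov 8).
Add 4 hours 23 minutes layover in Cape Morrow → 12:12 PM UTC.
Add 2 hours and 52 minutes leg 2 → 3:04 PM UTC.
Add 3 hours 13 minutes layover in Greywater → 6:17 PM UTC.
Add 2 hours 5 minutes leg 3 → 8:22 PM UTC.
Add 1 hour and 25 minutes layover in Saltmere → 9:47 PM UTC.
Add 5 hours 10 minutes leg 4 → 2:57 AM UTC (Nov 9).
Lord Howe Island is UTC+11:00, so local arrival = 2:57 AM + 11:00 = 1:57 PM on Nov 9.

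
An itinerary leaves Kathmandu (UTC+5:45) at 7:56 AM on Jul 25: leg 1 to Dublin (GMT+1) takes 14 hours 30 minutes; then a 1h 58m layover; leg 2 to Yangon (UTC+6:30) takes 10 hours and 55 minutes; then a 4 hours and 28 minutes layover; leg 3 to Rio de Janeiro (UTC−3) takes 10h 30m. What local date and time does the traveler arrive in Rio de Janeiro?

Convert departure to UTC: 7:56 AM − 5:45 = 2:11 AM UTC on Jul 25.
Add 14 hours and 30 minutes leg 1 → 4:41 PM UTC.
Add 1 hour and 58 minutes layover in Dublin → 6:39 PM UTC.
Add 10 hours and 55 minutes leg 2 → 5:34 AM UTC (Jul 26).
Add 4 hours and 28 minutes layover in Yangon → 10:02 AM UTC.
Add 10 hours and 30 minutes leg 3 → 8:32 PM UTC.
Rio de Janeiro is UTC−3:00, so local arrival = 8:32 PM − 3:00 = 5:32 PM on Jul 26.

5:32 PM on July 26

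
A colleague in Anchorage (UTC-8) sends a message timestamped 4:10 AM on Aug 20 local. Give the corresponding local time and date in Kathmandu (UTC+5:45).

5:55 PM on August 20

Kathmandu is 13:45 ahead of Anchorage.
Shift by the zone difference: 4:10 AM + 13:45 = 5:55 PM on Aug 20 in Kathmandu.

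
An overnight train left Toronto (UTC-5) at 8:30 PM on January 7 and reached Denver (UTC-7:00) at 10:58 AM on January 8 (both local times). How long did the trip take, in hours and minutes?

Denver is 2:00 behind Toronto.
Clock-face elapsed time (ignoring zones) is 14 hours 28 minutes.
Actual elapsed = 14 hours 28 minutes + 2:00 = 16 hours 28 minutes.

16 hours 28 minutes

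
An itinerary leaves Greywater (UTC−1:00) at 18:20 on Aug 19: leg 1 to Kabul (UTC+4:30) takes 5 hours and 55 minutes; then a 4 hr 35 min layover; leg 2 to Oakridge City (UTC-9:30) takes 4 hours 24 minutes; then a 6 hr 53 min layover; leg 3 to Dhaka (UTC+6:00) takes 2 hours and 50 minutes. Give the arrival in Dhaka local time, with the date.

01:57 on August 21

Convert departure to UTC: 18:20 + 1:00 = 19:20 UTC on Aug 19.
Add 5 hours 55 minutes leg 1 → 01:15 UTC (Aug 20).
Add 4 hours and 35 minutes layover in Kabul → 05:50 UTC.
Add 4 hours 24 minutes leg 2 → 10:14 UTC.
Add 6 hours and 53 minutes layover in Oakridge City → 17:07 UTC.
Add 2 hours and 50 minutes leg 3 → 19:57 UTC.
Dhaka is UTC+6:00, so local arrival = 19:57 + 6:00 = 01:57 on Aug 21.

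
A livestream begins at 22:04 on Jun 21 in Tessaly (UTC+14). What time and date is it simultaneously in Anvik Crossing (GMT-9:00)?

23:04 on June 20

In UTC: 22:04 − 14:00 = 08:04 on Jun 21.
Anvik Crossing is UTC−9:00: 08:04 − 9:00 = 23:04 on Jun 20.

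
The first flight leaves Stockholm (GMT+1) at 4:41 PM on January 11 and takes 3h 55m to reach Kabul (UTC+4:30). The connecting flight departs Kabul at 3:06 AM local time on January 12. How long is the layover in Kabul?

3 hours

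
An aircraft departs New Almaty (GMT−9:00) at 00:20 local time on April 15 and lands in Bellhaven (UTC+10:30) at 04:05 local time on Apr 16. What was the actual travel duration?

Departure in UTC: 00:20 + 9:00 = 09:20 on Apr 15.
Arrival in UTC: 04:05 − 10:30 = 17:35 on Apr 15.
Elapsed = 17:35 − 09:20 = 8 hours 15 minutes.

8 hours 15 minutes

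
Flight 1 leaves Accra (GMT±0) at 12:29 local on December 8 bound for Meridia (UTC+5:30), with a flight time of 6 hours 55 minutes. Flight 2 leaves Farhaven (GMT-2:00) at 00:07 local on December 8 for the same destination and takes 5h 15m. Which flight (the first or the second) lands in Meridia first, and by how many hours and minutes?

Flight 1 departs at 12:29 UTC (Dec 8).
+6 hours and 55 minutes → arrive 19:24 UTC on Dec 8.
Flight 2 in UTC: 00:07 + 2:00 = 02:07 on Dec 8.
+5 hours and 15 minutes → arrive 07:22 UTC on Dec 8.
Flight 2 lands earlier by 12 hours 2 minutes.

the second, by 12 hours 2 minutes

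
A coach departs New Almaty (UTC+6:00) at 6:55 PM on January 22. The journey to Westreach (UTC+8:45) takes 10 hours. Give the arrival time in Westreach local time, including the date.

7:40 AM on Jan 23

Convert departure to UTC: 6:55 PM − 6:00 = 12:55 PM UTC on Jan 22.
Add 10 hours travel time → 10:55 PM UTC.
Westreach is UTC+8:45, so local arrival = 10:55 PM + 8:45 = 7:40 AM on Jan 23.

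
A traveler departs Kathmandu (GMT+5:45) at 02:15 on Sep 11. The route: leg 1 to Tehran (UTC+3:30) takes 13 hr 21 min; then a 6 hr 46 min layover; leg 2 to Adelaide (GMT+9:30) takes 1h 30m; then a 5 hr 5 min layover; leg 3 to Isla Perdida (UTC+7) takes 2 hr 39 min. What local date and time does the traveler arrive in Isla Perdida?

Convert departure to UTC: 02:15 − 5:45 = 20:30 UTC on Sep 10.
Add 13 hours 21 minutes leg 1 → 09:51 UTC (Sep 11).
Add 6 hours and 46 minutes layover in Tehran → 16:37 UTC.
Add 1 hour 30 minutes leg 2 → 18:07 UTC.
Add 5 hours and 5 minutes layover in Adelaide → 23:12 UTC.
Add 2 hours and 39 minutes leg 3 → 01:51 UTC (Sep 12).
Isla Perdida is UTC+7:00, so local arrival = 01:51 + 7:00 = 08:51 on Sep 12.

08:51 on September 12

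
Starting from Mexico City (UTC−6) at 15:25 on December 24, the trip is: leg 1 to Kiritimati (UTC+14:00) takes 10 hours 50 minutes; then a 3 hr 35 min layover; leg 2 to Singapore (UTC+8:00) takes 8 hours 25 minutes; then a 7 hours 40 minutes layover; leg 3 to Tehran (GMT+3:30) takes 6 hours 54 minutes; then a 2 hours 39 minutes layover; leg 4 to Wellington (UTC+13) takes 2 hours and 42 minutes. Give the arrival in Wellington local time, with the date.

Convert departure to UTC: 15:25 + 6:00 = 21:25 UTC on Dec 24.
Add 10 hours and 50 minutes leg 1 → 08:15 UTC (Dec 25).
Add 3 hours and 35 minutes layover in Kiritimati → 11:50 UTC.
Add 8 hours 25 minutes leg 2 → 20:15 UTC.
Add 7 hours and 40 minutes layover in Singapore → 03:55 UTC (Dec 26).
Add 6 hours 54 minutes leg 3 → 10:49 UTC.
Add 2 hours 39 minutes layover in Tehran → 13:28 UTC.
Add 2 hours and 42 minutes leg 4 → 16:10 UTC.
Wellington is UTC+13:00, so local arrival = 16:10 + 13:00 = 05:10 on Dec 27.

05:10 on Dec 27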